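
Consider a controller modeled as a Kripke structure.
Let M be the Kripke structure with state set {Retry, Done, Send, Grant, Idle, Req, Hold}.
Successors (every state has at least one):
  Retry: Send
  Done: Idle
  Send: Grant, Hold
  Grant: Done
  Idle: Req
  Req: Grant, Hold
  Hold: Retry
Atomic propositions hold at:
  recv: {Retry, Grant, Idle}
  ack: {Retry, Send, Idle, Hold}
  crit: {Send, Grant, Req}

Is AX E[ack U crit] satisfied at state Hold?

E[ack U crit]: least fixpoint, start Z0 = Sat(crit) = {Send, Grant, Req}, add states in Sat(ack) with some successor in Z. Z1 = {Retry, Send, Grant, Idle, Req}; Z2 = {Retry, Send, Grant, Idle, Req, Hold}; fixed.
Sat(E[ack U crit]) = {Retry, Send, Grant, Idle, Req, Hold}
Sat(AX E[ack U crit]) = {s : every successor in {Retry, Send, Grant, Idle, Req, Hold}} = {Retry, Done, Send, Idle, Req, Hold}
Hold ∈ Sat(AX E[ack U crit]) = {Retry, Done, Send, Idle, Req, Hold}, so the formula holds at Hold.

Yes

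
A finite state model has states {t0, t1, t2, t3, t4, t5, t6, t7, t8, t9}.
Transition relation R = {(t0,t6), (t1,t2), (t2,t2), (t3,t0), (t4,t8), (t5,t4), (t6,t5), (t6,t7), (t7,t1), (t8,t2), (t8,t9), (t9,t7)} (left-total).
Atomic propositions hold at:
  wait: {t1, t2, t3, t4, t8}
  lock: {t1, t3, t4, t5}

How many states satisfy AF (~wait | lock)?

8

Sat(~wait) = {t0, t5, t6, t7, t9}
Sat(~wait | lock) = {t0, t1, t3, t4, t5, t6, t7, t9}
AF (~wait | lock): least fixpoint, start Z0 = {t0, t1, t3, t4, t5, t6, t7, t9}, add states with every successor in Z. Already a fixed point.
Sat(AF (~wait | lock)) = {t0, t1, t3, t4, t5, t6, t7, t9}
|Sat(AF (~wait | lock))| = |{t0, t1, t3, t4, t5, t6, t7, t9}| = 8.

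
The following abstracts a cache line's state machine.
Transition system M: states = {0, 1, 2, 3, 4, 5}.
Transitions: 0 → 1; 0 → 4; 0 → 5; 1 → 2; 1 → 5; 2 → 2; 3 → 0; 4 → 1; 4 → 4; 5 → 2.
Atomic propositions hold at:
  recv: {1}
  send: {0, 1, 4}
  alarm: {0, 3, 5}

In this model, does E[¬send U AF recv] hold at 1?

Sat(¬send) = {2, 3, 5}
AF recv: least fixpoint, start Z0 = {1}, add states with every successor in Z. Already a fixed point.
Sat(AF recv) = {1}
E[¬send U AF recv]: least fixpoint, start Z0 = Sat(AF recv) = {1}, add states in Sat(¬send) with some successor in Z. Already a fixed point.
Sat(E[¬send U AF recv]) = {1}
1 ∈ Sat(E[¬send U AF recv]) = {1}, so the formula holds at 1.

Yes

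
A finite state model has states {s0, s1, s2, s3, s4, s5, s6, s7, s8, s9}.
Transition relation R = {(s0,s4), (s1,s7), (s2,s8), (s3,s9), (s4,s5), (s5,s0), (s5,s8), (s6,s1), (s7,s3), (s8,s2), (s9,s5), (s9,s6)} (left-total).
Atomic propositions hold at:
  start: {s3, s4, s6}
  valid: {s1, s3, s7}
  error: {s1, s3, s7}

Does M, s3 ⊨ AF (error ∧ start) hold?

Sat(error ∧ start) = {s3}
AF (error ∧ start): least fixpoint, start Z0 = {s3}, add states with every successor in Z. Z1 = {s3, s7}; Z2 = {s1, s3, s7}; Z3 = {s1, s3, s6, s7}; fixed.
Sat(AF (error ∧ start)) = {s1, s3, s6, s7}
s3 ∈ Sat(AF (error ∧ start)) = {s1, s3, s6, s7}, so the formula holds at s3.

Yes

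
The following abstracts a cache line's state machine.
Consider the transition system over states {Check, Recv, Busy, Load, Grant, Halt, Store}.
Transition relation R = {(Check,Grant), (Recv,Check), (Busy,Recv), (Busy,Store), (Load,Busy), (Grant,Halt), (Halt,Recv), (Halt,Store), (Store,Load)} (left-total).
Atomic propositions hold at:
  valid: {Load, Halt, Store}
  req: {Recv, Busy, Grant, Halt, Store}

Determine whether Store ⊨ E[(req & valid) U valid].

Yes

Sat(req & valid) = {Halt, Store}
E[(req & valid) U valid]: least fixpoint, start Z0 = Sat(valid) = {Load, Halt, Store}, add states in Sat(req & valid) with some successor in Z. Already a fixed point.
Sat(E[(req & valid) U valid]) = {Load, Halt, Store}
Store ∈ Sat(E[(req & valid) U valid]) = {Load, Halt, Store}, so the formula holds at Store.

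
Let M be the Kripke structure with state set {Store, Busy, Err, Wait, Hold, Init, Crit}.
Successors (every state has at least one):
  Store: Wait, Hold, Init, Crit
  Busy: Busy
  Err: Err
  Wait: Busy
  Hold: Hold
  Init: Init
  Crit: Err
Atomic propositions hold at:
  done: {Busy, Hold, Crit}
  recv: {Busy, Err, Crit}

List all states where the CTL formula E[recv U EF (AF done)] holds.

AF done: least fixpoint, start Z0 = {Busy, Hold, Crit}, add states with every successor in Z. Z1 = {Busy, Wait, Hold, Crit}; fixed.
Sat(AF done) = {Busy, Wait, Hold, Crit}
EF (AF done): least fixpoint, start Z0 = {Busy, Wait, Hold, Crit}, add states with some successor in Z. Z1 = {Store, Busy, Wait, Hold, Crit}; fixed.
Sat(EF (AF done)) = {Store, Busy, Wait, Hold, Crit}
E[recv U EF (AF done)]: least fixpoint, start Z0 = Sat(EF (AF done)) = {Store, Busy, Wait, Hold, Crit}, add states in Sat(recv) with some successor in Z. Already a fixed point.
Sat(E[recv U EF (AF done)]) = {Store, Busy, Wait, Hold, Crit}

{Store, Busy, Wait, Hold, Crit}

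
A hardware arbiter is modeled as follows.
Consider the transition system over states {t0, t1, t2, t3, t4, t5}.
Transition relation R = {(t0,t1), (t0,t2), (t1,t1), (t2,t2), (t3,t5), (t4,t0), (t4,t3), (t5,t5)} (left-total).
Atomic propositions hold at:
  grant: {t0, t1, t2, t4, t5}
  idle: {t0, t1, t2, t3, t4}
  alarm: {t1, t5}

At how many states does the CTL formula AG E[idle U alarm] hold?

3

E[idle U alarm]: least fixpoint, start Z0 = Sat(alarm) = {t1, t5}, add states in Sat(idle) with some successor in Z. Z1 = {t0, t1, t3, t5}; Z2 = {t0, t1, t3, t4, t5}; fixed.
Sat(E[idle U alarm]) = {t0, t1, t3, t4, t5}
AG E[idle U alarm]: greatest fixpoint, start Z0 = {t0, t1, t3, t4, t5}, keep only states in Sat with every successor in Z. Z1 = {t1, t3, t4, t5}; Z2 = {t1, t3, t5}; fixed.
Sat(AG E[idle U alarm]) = {t1, t3, t5}
|Sat(AG E[idle U alarm])| = |{t1, t3, t5}| = 3.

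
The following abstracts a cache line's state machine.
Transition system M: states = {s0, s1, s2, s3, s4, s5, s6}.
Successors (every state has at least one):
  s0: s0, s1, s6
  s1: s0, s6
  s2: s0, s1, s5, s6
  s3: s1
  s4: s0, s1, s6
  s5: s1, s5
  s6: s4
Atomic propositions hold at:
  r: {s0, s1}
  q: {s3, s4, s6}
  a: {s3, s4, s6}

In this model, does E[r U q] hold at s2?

E[r U q]: least fixpoint, start Z0 = Sat(q) = {s3, s4, s6}, add states in Sat(r) with some successor in Z. Z1 = {s0, s1, s3, s4, s6}; fixed.
Sat(E[r U q]) = {s0, s1, s3, s4, s6}
s2 ∉ Sat(E[r U q]) = {s0, s1, s3, s4, s6}, so the formula does not hold at s2.

No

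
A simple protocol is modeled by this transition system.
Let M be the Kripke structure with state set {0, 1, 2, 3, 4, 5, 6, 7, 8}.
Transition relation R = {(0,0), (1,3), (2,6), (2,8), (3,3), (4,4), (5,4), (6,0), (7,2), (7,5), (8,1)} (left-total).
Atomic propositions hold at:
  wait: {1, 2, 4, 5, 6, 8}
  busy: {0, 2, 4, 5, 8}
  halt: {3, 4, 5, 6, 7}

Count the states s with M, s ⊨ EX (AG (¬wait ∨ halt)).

8

Sat(¬wait) = {0, 3, 7}
Sat(¬wait ∨ halt) = {0, 3, 4, 5, 6, 7}
AG (¬wait ∨ halt): greatest fixpoint, start Z0 = {0, 3, 4, 5, 6, 7}, keep only states in Sat with every successor in Z. Z1 = {0, 3, 4, 5, 6}; fixed.
Sat(AG (¬wait ∨ halt)) = {0, 3, 4, 5, 6}
Sat(EX (AG (¬wait ∨ halt))) = {s : some successor in {0, 3, 4, 5, 6}} = {0, 1, 2, 3, 4, 5, 6, 7}
|Sat(EX (AG (¬wait ∨ halt)))| = |{0, 1, 2, 3, 4, 5, 6, 7}| = 8.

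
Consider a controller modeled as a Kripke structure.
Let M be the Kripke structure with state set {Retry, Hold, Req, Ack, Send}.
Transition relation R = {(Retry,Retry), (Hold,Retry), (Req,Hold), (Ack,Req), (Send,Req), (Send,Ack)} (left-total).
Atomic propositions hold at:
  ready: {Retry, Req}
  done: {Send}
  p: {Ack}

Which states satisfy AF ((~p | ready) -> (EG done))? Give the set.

Sat(~p) = {Retry, Hold, Req, Send}
Sat(~p | ready) = {Retry, Hold, Req, Send}
EG done: greatest fixpoint, start Z0 = {Send}, keep only states in Sat with some successor in Z. Z1 = ∅; fixed.
Sat(EG done) = ∅
Sat((~p | ready) -> (EG done)) = {Ack}
AF ((~p | ready) -> (EG done)): least fixpoint, start Z0 = {Ack}, add states with every successor in Z. Already a fixed point.
Sat(AF ((~p | ready) -> (EG done))) = {Ack}

{Ack}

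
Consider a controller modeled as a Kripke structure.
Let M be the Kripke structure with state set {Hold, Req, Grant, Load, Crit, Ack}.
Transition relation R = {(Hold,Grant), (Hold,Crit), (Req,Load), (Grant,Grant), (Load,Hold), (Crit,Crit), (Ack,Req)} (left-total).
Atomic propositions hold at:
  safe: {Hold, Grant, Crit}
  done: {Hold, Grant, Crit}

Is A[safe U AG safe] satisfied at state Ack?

No

AG safe: greatest fixpoint, start Z0 = {Hold, Grant, Crit}, keep only states in Sat with every successor in Z. Already a fixed point.
Sat(AG safe) = {Hold, Grant, Crit}
A[safe U AG safe]: least fixpoint, start Z0 = Sat(AG safe) = {Hold, Grant, Crit}, add states in Sat(safe) with every successor in Z. Already a fixed point.
Sat(A[safe U AG safe]) = {Hold, Grant, Crit}
Ack ∉ Sat(A[safe U AG safe]) = {Hold, Grant, Crit}, so the formula does not hold at Ack.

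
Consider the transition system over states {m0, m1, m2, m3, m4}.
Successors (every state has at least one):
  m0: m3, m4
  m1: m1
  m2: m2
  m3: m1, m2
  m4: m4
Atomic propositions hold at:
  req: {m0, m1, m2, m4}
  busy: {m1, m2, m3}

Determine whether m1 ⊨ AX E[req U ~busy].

No

Sat(~busy) = {m0, m4}
E[req U ~busy]: least fixpoint, start Z0 = Sat(~busy) = {m0, m4}, add states in Sat(req) with some successor in Z. Already a fixed point.
Sat(E[req U ~busy]) = {m0, m4}
Sat(AX E[req U ~busy]) = {s : every successor in {m0, m4}} = {m4}
m1 ∉ Sat(AX E[req U ~busy]) = {m4}, so the formula does not hold at m1.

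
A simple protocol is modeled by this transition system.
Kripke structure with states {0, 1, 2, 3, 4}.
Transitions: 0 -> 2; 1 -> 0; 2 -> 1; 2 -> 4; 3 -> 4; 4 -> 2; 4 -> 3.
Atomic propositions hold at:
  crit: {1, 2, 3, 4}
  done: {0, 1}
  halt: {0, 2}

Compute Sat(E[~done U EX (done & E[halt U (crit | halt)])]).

{1, 2, 3, 4}

Sat(~done) = {2, 3, 4}
Sat(crit | halt) = {0, 1, 2, 3, 4}
E[halt U (crit | halt)]: least fixpoint, start Z0 = Sat((crit | halt)) = {0, 1, 2, 3, 4}, add states in Sat(halt) with some successor in Z. Already a fixed point.
Sat(E[halt U (crit | halt)]) = {0, 1, 2, 3, 4}
Sat(done & E[halt U (crit | halt)]) = {0, 1}
Sat(EX (done & E[halt U (crit | halt)])) = {s : some successor in {0, 1}} = {1, 2}
E[~done U EX (done & E[halt U (crit | halt)])]: least fixpoint, start Z0 = Sat(EX (done & E[halt U (crit | halt)])) = {1, 2}, add states in Sat(~done) with some successor in Z. Z1 = {1, 2, 4}; Z2 = {1, 2, 3, 4}; fixed.
Sat(E[~done U EX (done & E[halt U (crit | halt)])]) = {1, 2, 3, 4}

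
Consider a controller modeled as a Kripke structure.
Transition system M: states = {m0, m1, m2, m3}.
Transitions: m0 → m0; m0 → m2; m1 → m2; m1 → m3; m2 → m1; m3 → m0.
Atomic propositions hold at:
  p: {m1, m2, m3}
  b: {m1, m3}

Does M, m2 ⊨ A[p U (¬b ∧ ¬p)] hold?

No

Sat(¬b) = {m0, m2}
Sat(¬p) = {m0}
Sat(¬b ∧ ¬p) = {m0}
A[p U (¬b ∧ ¬p)]: least fixpoint, start Z0 = Sat((¬b ∧ ¬p)) = {m0}, add states in Sat(p) with every successor in Z. Z1 = {m0, m3}; fixed.
Sat(A[p U (¬b ∧ ¬p)]) = {m0, m3}
m2 ∉ Sat(A[p U (¬b ∧ ¬p)]) = {m0, m3}, so the formula does not hold at m2.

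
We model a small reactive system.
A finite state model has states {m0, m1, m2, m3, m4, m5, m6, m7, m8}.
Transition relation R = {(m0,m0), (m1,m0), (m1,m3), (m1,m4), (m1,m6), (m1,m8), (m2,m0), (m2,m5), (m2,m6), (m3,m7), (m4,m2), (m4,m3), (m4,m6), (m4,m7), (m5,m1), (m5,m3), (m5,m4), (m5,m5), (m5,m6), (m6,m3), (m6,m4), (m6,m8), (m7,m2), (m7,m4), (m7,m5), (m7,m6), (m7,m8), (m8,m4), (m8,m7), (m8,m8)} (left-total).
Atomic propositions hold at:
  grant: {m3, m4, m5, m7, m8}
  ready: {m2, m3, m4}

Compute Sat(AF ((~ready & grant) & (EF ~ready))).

{m3, m5, m7, m8}

Sat(~ready) = {m0, m1, m5, m6, m7, m8}
Sat(~ready & grant) = {m5, m7, m8}
EF ~ready: least fixpoint, start Z0 = {m0, m1, m5, m6, m7, m8}, add states with some successor in Z. Z1 = {m0, m1, m2, m3, m4, m5, m6, m7, m8}; fixed.
Sat(EF ~ready) = {m0, m1, m2, m3, m4, m5, m6, m7, m8}
Sat((~ready & grant) & (EF ~ready)) = {m5, m7, m8}
AF ((~ready & grant) & (EF ~ready)): least fixpoint, start Z0 = {m5, m7, m8}, add states with every successor in Z. Z1 = {m3, m5, m7, m8}; fixed.
Sat(AF ((~ready & grant) & (EF ~ready))) = {m3, m5, m7, m8}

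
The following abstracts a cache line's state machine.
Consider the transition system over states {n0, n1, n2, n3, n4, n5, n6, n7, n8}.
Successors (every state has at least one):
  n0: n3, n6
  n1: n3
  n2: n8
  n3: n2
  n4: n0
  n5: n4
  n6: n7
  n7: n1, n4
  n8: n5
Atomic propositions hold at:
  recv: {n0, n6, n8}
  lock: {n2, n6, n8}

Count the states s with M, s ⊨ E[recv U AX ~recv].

Sat(~recv) = {n1, n2, n3, n4, n5, n7}
Sat(AX ~recv) = {s : every successor in {n1, n2, n3, n4, n5, n7}} = {n1, n3, n5, n6, n7, n8}
E[recv U AX ~recv]: least fixpoint, start Z0 = Sat(AX ~recv) = {n1, n3, n5, n6, n7, n8}, add states in Sat(recv) with some successor in Z. Z1 = {n0, n1, n3, n5, n6, n7, n8}; fixed.
Sat(E[recv U AX ~recv]) = {n0, n1, n3, n5, n6, n7, n8}
|Sat(E[recv U AX ~recv])| = |{n0, n1, n3, n5, n6, n7, n8}| = 7.

7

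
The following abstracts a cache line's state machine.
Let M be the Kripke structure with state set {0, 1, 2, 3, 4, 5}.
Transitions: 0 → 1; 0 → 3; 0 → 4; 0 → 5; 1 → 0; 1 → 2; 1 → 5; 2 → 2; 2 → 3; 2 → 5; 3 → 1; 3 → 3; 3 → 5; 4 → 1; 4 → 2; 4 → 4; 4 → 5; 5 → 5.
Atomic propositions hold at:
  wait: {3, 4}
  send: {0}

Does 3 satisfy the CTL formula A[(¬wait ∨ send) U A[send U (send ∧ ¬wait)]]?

No

Sat(¬wait) = {0, 1, 2, 5}
Sat(¬wait ∨ send) = {0, 1, 2, 5}
Sat(send ∧ ¬wait) = {0}
A[send U (send ∧ ¬wait)]: least fixpoint, start Z0 = Sat((send ∧ ¬wait)) = {0}, add states in Sat(send) with every successor in Z. Already a fixed point.
Sat(A[send U (send ∧ ¬wait)]) = {0}
A[(¬wait ∨ send) U A[send U (send ∧ ¬wait)]]: least fixpoint, start Z0 = Sat(A[send U (send ∧ ¬wait)]) = {0}, add states in Sat(¬wait ∨ send) with every successor in Z. Already a fixed point.
Sat(A[(¬wait ∨ send) U A[send U (send ∧ ¬wait)]]) = {0}
3 ∉ Sat(A[(¬wait ∨ send) U A[send U (send ∧ ¬wait)]]) = {0}, so the formula does not hold at 3.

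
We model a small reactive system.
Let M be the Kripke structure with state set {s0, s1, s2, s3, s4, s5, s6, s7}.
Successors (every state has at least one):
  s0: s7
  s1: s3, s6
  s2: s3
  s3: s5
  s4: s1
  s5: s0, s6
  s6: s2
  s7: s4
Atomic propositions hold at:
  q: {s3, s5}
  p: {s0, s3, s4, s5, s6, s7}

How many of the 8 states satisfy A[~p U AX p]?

6

Sat(~p) = {s1, s2}
Sat(AX p) = {s : every successor in {s0, s3, s4, s5, s6, s7}} = {s0, s1, s2, s3, s5, s7}
A[~p U AX p]: least fixpoint, start Z0 = Sat(AX p) = {s0, s1, s2, s3, s5, s7}, add states in Sat(~p) with every successor in Z. Already a fixed point.
Sat(A[~p U AX p]) = {s0, s1, s2, s3, s5, s7}
|Sat(A[~p U AX p])| = |{s0, s1, s2, s3, s5, s7}| = 6.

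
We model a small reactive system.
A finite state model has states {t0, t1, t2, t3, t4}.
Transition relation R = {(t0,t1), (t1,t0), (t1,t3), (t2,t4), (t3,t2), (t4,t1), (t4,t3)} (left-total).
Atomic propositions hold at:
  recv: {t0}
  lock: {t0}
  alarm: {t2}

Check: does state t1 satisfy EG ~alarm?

Yes

Sat(~alarm) = {t0, t1, t3, t4}
EG ~alarm: greatest fixpoint, start Z0 = {t0, t1, t3, t4}, keep only states in Sat with some successor in Z. Z1 = {t0, t1, t4}; fixed.
Sat(EG ~alarm) = {t0, t1, t4}
t1 ∈ Sat(EG ~alarm) = {t0, t1, t4}, so the formula holds at t1.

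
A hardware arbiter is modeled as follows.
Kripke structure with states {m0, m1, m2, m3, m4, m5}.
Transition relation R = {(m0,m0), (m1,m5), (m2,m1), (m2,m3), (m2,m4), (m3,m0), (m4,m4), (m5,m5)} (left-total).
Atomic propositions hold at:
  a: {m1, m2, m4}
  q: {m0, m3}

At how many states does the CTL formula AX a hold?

Sat(AX a) = {s : every successor in {m1, m2, m4}} = {m4}
|Sat(AX a)| = |{m4}| = 1.

1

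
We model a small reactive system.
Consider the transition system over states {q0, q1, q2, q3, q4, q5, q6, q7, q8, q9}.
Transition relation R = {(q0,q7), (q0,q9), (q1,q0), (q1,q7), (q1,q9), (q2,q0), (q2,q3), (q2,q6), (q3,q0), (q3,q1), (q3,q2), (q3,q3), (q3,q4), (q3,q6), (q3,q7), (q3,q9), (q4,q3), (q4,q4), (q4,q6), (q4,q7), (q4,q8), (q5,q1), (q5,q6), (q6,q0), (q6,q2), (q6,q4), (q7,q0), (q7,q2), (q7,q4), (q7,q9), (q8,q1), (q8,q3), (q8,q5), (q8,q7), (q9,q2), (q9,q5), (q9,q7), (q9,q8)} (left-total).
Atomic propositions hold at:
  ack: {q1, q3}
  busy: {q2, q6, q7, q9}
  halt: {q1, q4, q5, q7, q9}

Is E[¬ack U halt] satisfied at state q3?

No

Sat(¬ack) = {q0, q2, q4, q5, q6, q7, q8, q9}
E[¬ack U halt]: least fixpoint, start Z0 = Sat(halt) = {q1, q4, q5, q7, q9}, add states in Sat(¬ack) with some successor in Z. Z1 = {q0, q1, q4, q5, q6, q7, q8, q9}; Z2 = {q0, q1, q2, q4, q5, q6, q7, q8, q9}; fixed.
Sat(E[¬ack U halt]) = {q0, q1, q2, q4, q5, q6, q7, q8, q9}
q3 ∉ Sat(E[¬ack U halt]) = {q0, q1, q2, q4, q5, q6, q7, q8, q9}, so the formula does not hold at q3.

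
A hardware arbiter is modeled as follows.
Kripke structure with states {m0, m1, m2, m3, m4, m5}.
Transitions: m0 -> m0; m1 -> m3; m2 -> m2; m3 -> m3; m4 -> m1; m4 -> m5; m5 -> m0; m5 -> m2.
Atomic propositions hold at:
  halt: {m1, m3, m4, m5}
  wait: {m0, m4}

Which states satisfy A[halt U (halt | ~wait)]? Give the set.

{m1, m2, m3, m4, m5}

Sat(~wait) = {m1, m2, m3, m5}
Sat(halt | ~wait) = {m1, m2, m3, m4, m5}
A[halt U (halt | ~wait)]: least fixpoint, start Z0 = Sat((halt | ~wait)) = {m1, m2, m3, m4, m5}, add states in Sat(halt) with every successor in Z. Already a fixed point.
Sat(A[halt U (halt | ~wait)]) = {m1, m2, m3, m4, m5}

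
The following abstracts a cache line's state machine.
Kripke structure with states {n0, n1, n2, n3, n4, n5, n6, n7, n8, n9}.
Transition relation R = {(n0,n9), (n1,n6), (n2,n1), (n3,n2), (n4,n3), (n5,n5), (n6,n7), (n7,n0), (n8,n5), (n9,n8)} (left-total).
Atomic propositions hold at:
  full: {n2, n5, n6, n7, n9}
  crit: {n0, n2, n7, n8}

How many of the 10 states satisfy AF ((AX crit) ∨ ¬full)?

9

Sat(AX crit) = {s : every successor in {n0, n2, n7, n8}} = {n3, n6, n7, n9}
Sat(¬full) = {n0, n1, n3, n4, n8}
Sat((AX crit) ∨ ¬full) = {n0, n1, n3, n4, n6, n7, n8, n9}
AF ((AX crit) ∨ ¬full): least fixpoint, start Z0 = {n0, n1, n3, n4, n6, n7, n8, n9}, add states with every successor in Z. Z1 = {n0, n1, n2, n3, n4, n6, n7, n8, n9}; fixed.
Sat(AF ((AX crit) ∨ ¬full)) = {n0, n1, n2, n3, n4, n6, n7, n8, n9}
|Sat(AF ((AX crit) ∨ ¬full))| = |{n0, n1, n2, n3, n4, n6, n7, n8, n9}| = 9.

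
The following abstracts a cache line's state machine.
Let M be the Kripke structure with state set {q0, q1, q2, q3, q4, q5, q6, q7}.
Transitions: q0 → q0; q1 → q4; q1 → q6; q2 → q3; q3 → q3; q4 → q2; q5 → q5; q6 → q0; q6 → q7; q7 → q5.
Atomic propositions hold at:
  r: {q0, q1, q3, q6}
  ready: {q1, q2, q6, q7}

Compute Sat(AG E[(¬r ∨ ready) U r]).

{q0, q2, q3, q4}

Sat(¬r) = {q2, q4, q5, q7}
Sat(¬r ∨ ready) = {q1, q2, q4, q5, q6, q7}
E[(¬r ∨ ready) U r]: least fixpoint, start Z0 = Sat(r) = {q0, q1, q3, q6}, add states in Sat(¬r ∨ ready) with some successor in Z. Z1 = {q0, q1, q2, q3, q6}; Z2 = {q0, q1, q2, q3, q4, q6}; fixed.
Sat(E[(¬r ∨ ready) U r]) = {q0, q1, q2, q3, q4, q6}
AG E[(¬r ∨ ready) U r]: greatest fixpoint, start Z0 = {q0, q1, q2, q3, q4, q6}, keep only states in Sat with every successor in Z. Z1 = {q0, q1, q2, q3, q4}; Z2 = {q0, q2, q3, q4}; fixed.
Sat(AG E[(¬r ∨ ready) U r]) = {q0, q2, q3, q4}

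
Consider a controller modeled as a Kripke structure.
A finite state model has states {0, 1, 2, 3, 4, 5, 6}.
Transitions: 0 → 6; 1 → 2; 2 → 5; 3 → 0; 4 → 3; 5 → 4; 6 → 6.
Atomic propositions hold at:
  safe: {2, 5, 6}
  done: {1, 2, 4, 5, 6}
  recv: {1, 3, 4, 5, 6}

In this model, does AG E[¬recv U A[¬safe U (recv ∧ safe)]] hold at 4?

Yes

Sat(¬recv) = {0, 2}
Sat(¬safe) = {0, 1, 3, 4}
Sat(recv ∧ safe) = {5, 6}
A[¬safe U (recv ∧ safe)]: least fixpoint, start Z0 = Sat((recv ∧ safe)) = {5, 6}, add states in Sat(¬safe) with every successor in Z. Z1 = {0, 5, 6}; Z2 = {0, 3, 5, 6}; Z3 = {0, 3, 4, 5, 6}; fixed.
Sat(A[¬safe U (recv ∧ safe)]) = {0, 3, 4, 5, 6}
E[¬recv U A[¬safe U (recv ∧ safe)]]: least fixpoint, start Z0 = Sat(A[¬safe U (recv ∧ safe)]) = {0, 3, 4, 5, 6}, add states in Sat(¬recv) with some successor in Z. Z1 = {0, 2, 3, 4, 5, 6}; fixed.
Sat(E[¬recv U A[¬safe U (recv ∧ safe)]]) = {0, 2, 3, 4, 5, 6}
AG E[¬recv U A[¬safe U (recv ∧ safe)]]: greatest fixpoint, start Z0 = {0, 2, 3, 4, 5, 6}, keep only states in Sat with every successor in Z. Already a fixed point.
Sat(AG E[¬recv U A[¬safe U (recv ∧ safe)]]) = {0, 2, 3, 4, 5, 6}
4 ∈ Sat(AG E[¬recv U A[¬safe U (recv ∧ safe)]]) = {0, 2, 3, 4, 5, 6}, so the formula holds at 4.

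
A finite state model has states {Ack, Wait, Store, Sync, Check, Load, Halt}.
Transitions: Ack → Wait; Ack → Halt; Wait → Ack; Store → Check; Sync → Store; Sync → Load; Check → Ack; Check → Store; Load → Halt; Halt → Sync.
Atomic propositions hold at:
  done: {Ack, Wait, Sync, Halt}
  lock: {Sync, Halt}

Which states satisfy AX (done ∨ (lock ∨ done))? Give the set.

{Ack, Wait, Load, Halt}

Sat(lock ∨ done) = {Ack, Wait, Sync, Halt}
Sat(done ∨ (lock ∨ done)) = {Ack, Wait, Sync, Halt}
Sat(AX (done ∨ (lock ∨ done))) = {s : every successor in {Ack, Wait, Sync, Halt}} = {Ack, Wait, Load, Halt}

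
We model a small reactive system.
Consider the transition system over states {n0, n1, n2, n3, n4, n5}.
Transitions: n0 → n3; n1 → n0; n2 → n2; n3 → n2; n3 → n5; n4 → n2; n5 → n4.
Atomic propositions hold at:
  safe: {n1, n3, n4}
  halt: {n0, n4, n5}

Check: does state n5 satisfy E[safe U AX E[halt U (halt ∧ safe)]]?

Yes

Sat(halt ∧ safe) = {n4}
E[halt U (halt ∧ safe)]: least fixpoint, start Z0 = Sat((halt ∧ safe)) = {n4}, add states in Sat(halt) with some successor in Z. Z1 = {n4, n5}; fixed.
Sat(E[halt U (halt ∧ safe)]) = {n4, n5}
Sat(AX E[halt U (halt ∧ safe)]) = {s : every successor in {n4, n5}} = {n5}
E[safe U AX E[halt U (halt ∧ safe)]]: least fixpoint, start Z0 = Sat(AX E[halt U (halt ∧ safe)]) = {n5}, add states in Sat(safe) with some successor in Z. Z1 = {n3, n5}; fixed.
Sat(E[safe U AX E[halt U (halt ∧ safe)]]) = {n3, n5}
n5 ∈ Sat(E[safe U AX E[halt U (halt ∧ safe)]]) = {n3, n5}, so the formula holds at n5.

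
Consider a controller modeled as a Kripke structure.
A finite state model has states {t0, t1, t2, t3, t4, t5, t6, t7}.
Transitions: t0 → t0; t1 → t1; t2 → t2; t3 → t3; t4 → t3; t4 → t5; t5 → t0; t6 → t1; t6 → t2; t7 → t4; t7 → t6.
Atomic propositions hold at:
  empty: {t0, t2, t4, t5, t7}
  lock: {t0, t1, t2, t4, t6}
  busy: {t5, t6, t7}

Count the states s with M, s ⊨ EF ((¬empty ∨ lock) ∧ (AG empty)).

Sat(¬empty) = {t1, t3, t6}
Sat(¬empty ∨ lock) = {t0, t1, t2, t3, t4, t6}
AG empty: greatest fixpoint, start Z0 = {t0, t2, t4, t5, t7}, keep only states in Sat with every successor in Z. Z1 = {t0, t2, t5}; fixed.
Sat(AG empty) = {t0, t2, t5}
Sat((¬empty ∨ lock) ∧ (AG empty)) = {t0, t2}
EF ((¬empty ∨ lock) ∧ (AG empty)): least fixpoint, start Z0 = {t0, t2}, add states with some successor in Z. Z1 = {t0, t2, t5, t6}; Z2 = {t0, t2, t4, t5, t6, t7}; fixed.
Sat(EF ((¬empty ∨ lock) ∧ (AG empty))) = {t0, t2, t4, t5, t6, t7}
|Sat(EF ((¬empty ∨ lock) ∧ (AG empty)))| = |{t0, t2, t4, t5, t6, t7}| = 6.

6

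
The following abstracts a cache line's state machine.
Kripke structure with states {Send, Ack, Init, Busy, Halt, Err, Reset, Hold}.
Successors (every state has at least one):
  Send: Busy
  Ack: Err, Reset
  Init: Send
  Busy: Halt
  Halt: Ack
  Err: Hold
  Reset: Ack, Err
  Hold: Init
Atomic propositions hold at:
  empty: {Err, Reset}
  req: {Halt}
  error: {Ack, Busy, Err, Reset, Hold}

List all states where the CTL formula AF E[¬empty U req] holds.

{Send, Init, Busy, Halt, Err, Hold}

Sat(¬empty) = {Send, Ack, Init, Busy, Halt, Hold}
E[¬empty U req]: least fixpoint, start Z0 = Sat(req) = {Halt}, add states in Sat(¬empty) with some successor in Z. Z1 = {Busy, Halt}; Z2 = {Send, Busy, Halt}; Z3 = {Send, Init, Busy, Halt}; Z4 = {Send, Init, Busy, Halt, Hold}; fixed.
Sat(E[¬empty U req]) = {Send, Init, Busy, Halt, Hold}
AF E[¬empty U req]: least fixpoint, start Z0 = {Send, Init, Busy, Halt, Hold}, add states with every successor in Z. Z1 = {Send, Init, Busy, Halt, Err, Hold}; fixed.
Sat(AF E[¬empty U req]) = {Send, Init, Busy, Halt, Err, Hold}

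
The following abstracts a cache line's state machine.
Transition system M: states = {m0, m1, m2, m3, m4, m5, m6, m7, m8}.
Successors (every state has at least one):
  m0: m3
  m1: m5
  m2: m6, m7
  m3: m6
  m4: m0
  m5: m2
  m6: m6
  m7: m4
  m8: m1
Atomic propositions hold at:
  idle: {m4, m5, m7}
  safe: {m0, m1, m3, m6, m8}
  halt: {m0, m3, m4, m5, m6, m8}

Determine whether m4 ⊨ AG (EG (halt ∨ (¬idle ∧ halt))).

Yes

Sat(¬idle) = {m0, m1, m2, m3, m6, m8}
Sat(¬idle ∧ halt) = {m0, m3, m6, m8}
Sat(halt ∨ (¬idle ∧ halt)) = {m0, m3, m4, m5, m6, m8}
EG (halt ∨ (¬idle ∧ halt)): greatest fixpoint, start Z0 = {m0, m3, m4, m5, m6, m8}, keep only states in Sat with some successor in Z. Z1 = {m0, m3, m4, m6}; fixed.
Sat(EG (halt ∨ (¬idle ∧ halt))) = {m0, m3, m4, m6}
AG (EG (halt ∨ (¬idle ∧ halt))): greatest fixpoint, start Z0 = {m0, m3, m4, m6}, keep only states in Sat with every successor in Z. Already a fixed point.
Sat(AG (EG (halt ∨ (¬idle ∧ halt)))) = {m0, m3, m4, m6}
m4 ∈ Sat(AG (EG (halt ∨ (¬idle ∧ halt)))) = {m0, m3, m4, m6}, so the formula holds at m4.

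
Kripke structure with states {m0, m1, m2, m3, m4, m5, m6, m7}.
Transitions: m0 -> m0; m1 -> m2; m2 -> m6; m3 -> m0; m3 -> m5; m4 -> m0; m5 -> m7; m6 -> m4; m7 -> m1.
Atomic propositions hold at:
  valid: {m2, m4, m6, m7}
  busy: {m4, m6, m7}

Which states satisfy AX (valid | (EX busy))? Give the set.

{m1, m2, m5, m6}

Sat(EX busy) = {s : some successor in {m4, m6, m7}} = {m2, m5, m6}
Sat(valid | (EX busy)) = {m2, m4, m5, m6, m7}
Sat(AX (valid | (EX busy))) = {s : every successor in {m2, m4, m5, m6, m7}} = {m1, m2, m5, m6}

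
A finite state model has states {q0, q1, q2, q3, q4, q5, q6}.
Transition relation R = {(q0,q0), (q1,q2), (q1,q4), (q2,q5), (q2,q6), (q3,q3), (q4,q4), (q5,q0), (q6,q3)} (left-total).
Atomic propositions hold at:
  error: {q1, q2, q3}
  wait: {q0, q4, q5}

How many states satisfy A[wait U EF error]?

EF error: least fixpoint, start Z0 = {q1, q2, q3}, add states with some successor in Z. Z1 = {q1, q2, q3, q6}; fixed.
Sat(EF error) = {q1, q2, q3, q6}
A[wait U EF error]: least fixpoint, start Z0 = Sat(EF error) = {q1, q2, q3, q6}, add states in Sat(wait) with every successor in Z. Already a fixed point.
Sat(A[wait U EF error]) = {q1, q2, q3, q6}
|Sat(A[wait U EF error])| = |{q1, q2, q3, q6}| = 4.

4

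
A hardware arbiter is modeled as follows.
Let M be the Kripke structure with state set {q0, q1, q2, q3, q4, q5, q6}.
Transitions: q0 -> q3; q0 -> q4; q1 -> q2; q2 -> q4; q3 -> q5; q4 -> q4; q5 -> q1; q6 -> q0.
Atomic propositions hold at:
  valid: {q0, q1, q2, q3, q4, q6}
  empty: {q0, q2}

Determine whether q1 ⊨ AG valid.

Yes

AG valid: greatest fixpoint, start Z0 = {q0, q1, q2, q3, q4, q6}, keep only states in Sat with every successor in Z. Z1 = {q0, q1, q2, q4, q6}; Z2 = {q1, q2, q4, q6}; Z3 = {q1, q2, q4}; fixed.
Sat(AG valid) = {q1, q2, q4}
q1 ∈ Sat(AG valid) = {q1, q2, q4}, so the formula holds at q1.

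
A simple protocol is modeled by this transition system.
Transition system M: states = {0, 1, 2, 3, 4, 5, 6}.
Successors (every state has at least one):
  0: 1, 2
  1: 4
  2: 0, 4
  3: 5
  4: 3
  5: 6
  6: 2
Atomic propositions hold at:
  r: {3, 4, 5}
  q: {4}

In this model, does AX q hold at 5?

No

Sat(AX q) = {s : every successor in {4}} = {1}
5 ∉ Sat(AX q) = {1}, so the formula does not hold at 5.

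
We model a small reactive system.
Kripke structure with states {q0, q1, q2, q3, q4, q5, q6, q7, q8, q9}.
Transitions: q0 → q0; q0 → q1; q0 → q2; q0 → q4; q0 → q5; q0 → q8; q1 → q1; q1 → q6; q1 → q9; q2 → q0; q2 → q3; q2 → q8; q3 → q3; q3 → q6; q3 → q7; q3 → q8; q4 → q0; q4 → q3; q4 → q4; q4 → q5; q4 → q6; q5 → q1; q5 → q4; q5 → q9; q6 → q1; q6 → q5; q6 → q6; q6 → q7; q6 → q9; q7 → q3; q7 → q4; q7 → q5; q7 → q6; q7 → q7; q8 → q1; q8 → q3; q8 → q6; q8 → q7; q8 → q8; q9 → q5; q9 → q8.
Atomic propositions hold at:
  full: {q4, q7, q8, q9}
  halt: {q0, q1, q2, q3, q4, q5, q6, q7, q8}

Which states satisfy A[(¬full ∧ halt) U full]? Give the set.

Sat(¬full) = {q0, q1, q2, q3, q5, q6}
Sat(¬full ∧ halt) = {q0, q1, q2, q3, q5, q6}
A[(¬full ∧ halt) U full]: least fixpoint, start Z0 = Sat(full) = {q4, q7, q8, q9}, add states in Sat(¬full ∧ halt) with every successor in Z. Already a fixed point.
Sat(A[(¬full ∧ halt) U full]) = {q4, q7, q8, q9}

{q4, q7, q8, q9}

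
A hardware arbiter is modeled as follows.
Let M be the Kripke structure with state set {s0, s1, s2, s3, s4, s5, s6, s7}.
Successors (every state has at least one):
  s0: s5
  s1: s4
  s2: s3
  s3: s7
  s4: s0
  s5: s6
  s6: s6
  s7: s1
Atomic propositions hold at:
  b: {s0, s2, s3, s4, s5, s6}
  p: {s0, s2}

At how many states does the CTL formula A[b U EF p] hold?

6

EF p: least fixpoint, start Z0 = {s0, s2}, add states with some successor in Z. Z1 = {s0, s2, s4}; Z2 = {s0, s1, s2, s4}; Z3 = {s0, s1, s2, s4, s7}; Z4 = {s0, s1, s2, s3, s4, s7}; fixed.
Sat(EF p) = {s0, s1, s2, s3, s4, s7}
A[b U EF p]: least fixpoint, start Z0 = Sat(EF p) = {s0, s1, s2, s3, s4, s7}, add states in Sat(b) with every successor in Z. Already a fixed point.
Sat(A[b U EF p]) = {s0, s1, s2, s3, s4, s7}
|Sat(A[b U EF p])| = |{s0, s1, s2, s3, s4, s7}| = 6.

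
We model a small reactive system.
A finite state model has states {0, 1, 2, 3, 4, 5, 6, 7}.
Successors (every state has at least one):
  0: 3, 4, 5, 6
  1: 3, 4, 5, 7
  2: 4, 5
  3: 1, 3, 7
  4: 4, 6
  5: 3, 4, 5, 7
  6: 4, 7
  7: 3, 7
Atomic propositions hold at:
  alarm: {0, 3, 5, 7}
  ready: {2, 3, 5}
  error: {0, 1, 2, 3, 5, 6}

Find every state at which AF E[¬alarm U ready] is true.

Sat(¬alarm) = {1, 2, 4, 6}
E[¬alarm U ready]: least fixpoint, start Z0 = Sat(ready) = {2, 3, 5}, add states in Sat(¬alarm) with some successor in Z. Z1 = {1, 2, 3, 5}; fixed.
Sat(E[¬alarm U ready]) = {1, 2, 3, 5}
AF E[¬alarm U ready]: least fixpoint, start Z0 = {1, 2, 3, 5}, add states with every successor in Z. Already a fixed point.
Sat(AF E[¬alarm U ready]) = {1, 2, 3, 5}

{1, 2, 3, 5}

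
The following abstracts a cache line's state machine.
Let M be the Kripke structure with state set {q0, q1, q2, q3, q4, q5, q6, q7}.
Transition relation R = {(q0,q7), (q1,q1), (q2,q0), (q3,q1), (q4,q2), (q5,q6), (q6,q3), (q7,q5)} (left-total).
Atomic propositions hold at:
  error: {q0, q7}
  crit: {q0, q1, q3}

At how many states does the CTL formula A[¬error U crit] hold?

7

Sat(¬error) = {q1, q2, q3, q4, q5, q6}
A[¬error U crit]: least fixpoint, start Z0 = Sat(crit) = {q0, q1, q3}, add states in Sat(¬error) with every successor in Z. Z1 = {q0, q1, q2, q3, q6}; Z2 = {q0, q1, q2, q3, q4, q5, q6}; fixed.
Sat(A[¬error U crit]) = {q0, q1, q2, q3, q4, q5, q6}
|Sat(A[¬error U crit])| = |{q0, q1, q2, q3, q4, q5, q6}| = 7.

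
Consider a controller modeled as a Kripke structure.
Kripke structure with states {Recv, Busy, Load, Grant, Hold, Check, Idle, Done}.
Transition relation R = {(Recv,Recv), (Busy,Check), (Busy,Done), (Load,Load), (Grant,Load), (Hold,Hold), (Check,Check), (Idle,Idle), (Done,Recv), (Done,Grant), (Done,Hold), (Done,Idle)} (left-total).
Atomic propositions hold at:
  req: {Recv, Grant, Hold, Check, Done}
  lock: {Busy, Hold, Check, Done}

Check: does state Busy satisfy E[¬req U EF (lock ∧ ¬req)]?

Yes

Sat(¬req) = {Busy, Load, Idle}
Sat(lock ∧ ¬req) = {Busy}
EF (lock ∧ ¬req): least fixpoint, start Z0 = {Busy}, add states with some successor in Z. Already a fixed point.
Sat(EF (lock ∧ ¬req)) = {Busy}
E[¬req U EF (lock ∧ ¬req)]: least fixpoint, start Z0 = Sat(EF (lock ∧ ¬req)) = {Busy}, add states in Sat(¬req) with some successor in Z. Already a fixed point.
Sat(E[¬req U EF (lock ∧ ¬req)]) = {Busy}
Busy ∈ Sat(E[¬req U EF (lock ∧ ¬req)]) = {Busy}, so the formula holds at Busy.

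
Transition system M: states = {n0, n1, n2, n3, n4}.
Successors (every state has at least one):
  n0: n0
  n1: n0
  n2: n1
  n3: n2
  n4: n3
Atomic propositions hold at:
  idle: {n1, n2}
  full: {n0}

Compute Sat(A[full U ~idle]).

Sat(~idle) = {n0, n3, n4}
A[full U ~idle]: least fixpoint, start Z0 = Sat(~idle) = {n0, n3, n4}, add states in Sat(full) with every successor in Z. Already a fixed point.
Sat(A[full U ~idle]) = {n0, n3, n4}

{n0, n3, n4}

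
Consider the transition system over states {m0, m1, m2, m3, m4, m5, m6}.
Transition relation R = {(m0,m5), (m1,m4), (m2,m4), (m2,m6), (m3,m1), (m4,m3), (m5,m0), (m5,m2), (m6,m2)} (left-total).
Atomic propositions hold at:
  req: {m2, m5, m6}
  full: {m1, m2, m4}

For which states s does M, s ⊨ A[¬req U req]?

Sat(¬req) = {m0, m1, m3, m4}
A[¬req U req]: least fixpoint, start Z0 = Sat(req) = {m2, m5, m6}, add states in Sat(¬req) with every successor in Z. Z1 = {m0, m2, m5, m6}; fixed.
Sat(A[¬req U req]) = {m0, m2, m5, m6}

{m0, m2, m5, m6}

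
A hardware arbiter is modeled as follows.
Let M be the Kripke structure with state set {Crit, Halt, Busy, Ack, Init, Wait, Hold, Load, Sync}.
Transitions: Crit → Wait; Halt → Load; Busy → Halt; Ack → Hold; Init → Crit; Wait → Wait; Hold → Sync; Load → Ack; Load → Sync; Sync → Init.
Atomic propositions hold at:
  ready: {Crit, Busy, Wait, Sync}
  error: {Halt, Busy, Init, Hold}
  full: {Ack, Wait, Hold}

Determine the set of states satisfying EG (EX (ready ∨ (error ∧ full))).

Sat(error ∧ full) = {Hold}
Sat(ready ∨ (error ∧ full)) = {Crit, Busy, Wait, Hold, Sync}
Sat(EX (ready ∨ (error ∧ full))) = {s : some successor in {Crit, Busy, Wait, Hold, Sync}} = {Crit, Ack, Init, Wait, Hold, Load}
EG (EX (ready ∨ (error ∧ full))): greatest fixpoint, start Z0 = {Crit, Ack, Init, Wait, Hold, Load}, keep only states in Sat with some successor in Z. Z1 = {Crit, Ack, Init, Wait, Load}; Z2 = {Crit, Init, Wait, Load}; Z3 = {Crit, Init, Wait}; fixed.
Sat(EG (EX (ready ∨ (error ∧ full)))) = {Crit, Init, Wait}

{Crit, Init, Wait}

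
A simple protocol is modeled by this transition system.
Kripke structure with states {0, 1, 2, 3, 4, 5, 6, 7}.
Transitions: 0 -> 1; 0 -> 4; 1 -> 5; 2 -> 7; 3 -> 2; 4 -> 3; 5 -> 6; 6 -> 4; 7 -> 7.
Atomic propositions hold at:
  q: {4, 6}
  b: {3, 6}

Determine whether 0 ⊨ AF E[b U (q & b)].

Sat(q & b) = {6}
E[b U (q & b)]: least fixpoint, start Z0 = Sat((q & b)) = {6}, add states in Sat(b) with some successor in Z. Already a fixed point.
Sat(E[b U (q & b)]) = {6}
AF E[b U (q & b)]: least fixpoint, start Z0 = {6}, add states with every successor in Z. Z1 = {5, 6}; Z2 = {1, 5, 6}; fixed.
Sat(AF E[b U (q & b)]) = {1, 5, 6}
0 ∉ Sat(AF E[b U (q & b)]) = {1, 5, 6}, so the formula does not hold at 0.

No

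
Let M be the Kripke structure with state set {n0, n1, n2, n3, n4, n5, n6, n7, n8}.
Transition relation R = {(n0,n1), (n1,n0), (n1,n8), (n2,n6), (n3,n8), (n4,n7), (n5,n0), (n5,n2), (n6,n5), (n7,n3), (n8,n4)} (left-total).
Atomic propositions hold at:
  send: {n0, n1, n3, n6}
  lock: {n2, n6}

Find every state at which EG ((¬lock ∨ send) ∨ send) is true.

{n0, n1, n3, n4, n5, n6, n7, n8}

Sat(¬lock) = {n0, n1, n3, n4, n5, n7, n8}
Sat(¬lock ∨ send) = {n0, n1, n3, n4, n5, n6, n7, n8}
Sat((¬lock ∨ send) ∨ send) = {n0, n1, n3, n4, n5, n6, n7, n8}
EG ((¬lock ∨ send) ∨ send): greatest fixpoint, start Z0 = {n0, n1, n3, n4, n5, n6, n7, n8}, keep only states in Sat with some successor in Z. Already a fixed point.
Sat(EG ((¬lock ∨ send) ∨ send)) = {n0, n1, n3, n4, n5, n6, n7, n8}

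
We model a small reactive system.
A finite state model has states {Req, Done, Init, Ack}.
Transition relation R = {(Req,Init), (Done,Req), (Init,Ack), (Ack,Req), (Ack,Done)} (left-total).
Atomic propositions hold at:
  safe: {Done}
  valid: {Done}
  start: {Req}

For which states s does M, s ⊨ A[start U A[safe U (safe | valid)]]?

{Done}

Sat(safe | valid) = {Done}
A[safe U (safe | valid)]: least fixpoint, start Z0 = Sat((safe | valid)) = {Done}, add states in Sat(safe) with every successor in Z. Already a fixed point.
Sat(A[safe U (safe | valid)]) = {Done}
A[start U A[safe U (safe | valid)]]: least fixpoint, start Z0 = Sat(A[safe U (safe | valid)]) = {Done}, add states in Sat(start) with every successor in Z. Already a fixed point.
Sat(A[start U A[safe U (safe | valid)]]) = {Done}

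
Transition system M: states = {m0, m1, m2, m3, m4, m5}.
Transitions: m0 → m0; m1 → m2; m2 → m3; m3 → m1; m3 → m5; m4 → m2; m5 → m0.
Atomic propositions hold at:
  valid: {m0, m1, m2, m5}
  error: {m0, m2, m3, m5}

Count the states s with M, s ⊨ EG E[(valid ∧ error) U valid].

Sat(valid ∧ error) = {m0, m2, m5}
E[(valid ∧ error) U valid]: least fixpoint, start Z0 = Sat(valid) = {m0, m1, m2, m5}, add states in Sat(valid ∧ error) with some successor in Z. Already a fixed point.
Sat(E[(valid ∧ error) U valid]) = {m0, m1, m2, m5}
EG E[(valid ∧ error) U valid]: greatest fixpoint, start Z0 = {m0, m1, m2, m5}, keep only states in Sat with some successor in Z. Z1 = {m0, m1, m5}; Z2 = {m0, m5}; fixed.
Sat(EG E[(valid ∧ error) U valid]) = {m0, m5}
|Sat(EG E[(valid ∧ error) U valid])| = |{m0, m5}| = 2.

2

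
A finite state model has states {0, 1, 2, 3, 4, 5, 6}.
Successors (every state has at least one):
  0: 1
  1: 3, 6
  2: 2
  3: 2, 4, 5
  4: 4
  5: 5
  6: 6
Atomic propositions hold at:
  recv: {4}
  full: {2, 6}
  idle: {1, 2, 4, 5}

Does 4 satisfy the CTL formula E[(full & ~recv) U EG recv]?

Sat(~recv) = {0, 1, 2, 3, 5, 6}
Sat(full & ~recv) = {2, 6}
EG recv: greatest fixpoint, start Z0 = {4}, keep only states in Sat with some successor in Z. Already a fixed point.
Sat(EG recv) = {4}
E[(full & ~recv) U EG recv]: least fixpoint, start Z0 = Sat(EG recv) = {4}, add states in Sat(full & ~recv) with some successor in Z. Already a fixed point.
Sat(E[(full & ~recv) U EG recv]) = {4}
4 ∈ Sat(E[(full & ~recv) U EG recv]) = {4}, so the formula holds at 4.

Yes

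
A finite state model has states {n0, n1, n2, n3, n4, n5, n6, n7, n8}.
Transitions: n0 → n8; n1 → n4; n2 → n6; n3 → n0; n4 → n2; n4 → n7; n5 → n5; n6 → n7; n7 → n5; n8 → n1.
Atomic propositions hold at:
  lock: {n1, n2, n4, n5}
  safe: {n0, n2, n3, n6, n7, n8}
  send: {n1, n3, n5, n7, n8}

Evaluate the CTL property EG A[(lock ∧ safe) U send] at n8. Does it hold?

Sat(lock ∧ safe) = {n2}
A[(lock ∧ safe) U send]: least fixpoint, start Z0 = Sat(send) = {n1, n3, n5, n7, n8}, add states in Sat(lock ∧ safe) with every successor in Z. Already a fixed point.
Sat(A[(lock ∧ safe) U send]) = {n1, n3, n5, n7, n8}
EG A[(lock ∧ safe) U send]: greatest fixpoint, start Z0 = {n1, n3, n5, n7, n8}, keep only states in Sat with some successor in Z. Z1 = {n5, n7, n8}; Z2 = {n5, n7}; fixed.
Sat(EG A[(lock ∧ safe) U send]) = {n5, n7}
n8 ∉ Sat(EG A[(lock ∧ safe) U send]) = {n5, n7}, so the formula does not hold at n8.

No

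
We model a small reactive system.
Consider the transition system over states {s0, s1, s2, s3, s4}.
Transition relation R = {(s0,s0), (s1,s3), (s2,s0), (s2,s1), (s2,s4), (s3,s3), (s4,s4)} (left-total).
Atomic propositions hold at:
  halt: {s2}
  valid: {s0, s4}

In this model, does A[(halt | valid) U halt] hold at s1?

No

Sat(halt | valid) = {s0, s2, s4}
A[(halt | valid) U halt]: least fixpoint, start Z0 = Sat(halt) = {s2}, add states in Sat(halt | valid) with every successor in Z. Already a fixed point.
Sat(A[(halt | valid) U halt]) = {s2}
s1 ∉ Sat(A[(halt | valid) U halt]) = {s2}, so the formula does not hold at s1.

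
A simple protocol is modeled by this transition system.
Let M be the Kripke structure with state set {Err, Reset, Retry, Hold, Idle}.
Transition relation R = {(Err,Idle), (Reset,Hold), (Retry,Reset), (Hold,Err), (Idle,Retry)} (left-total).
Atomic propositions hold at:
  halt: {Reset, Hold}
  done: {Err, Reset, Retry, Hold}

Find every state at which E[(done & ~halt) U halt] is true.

{Reset, Retry, Hold}

Sat(~halt) = {Err, Retry, Idle}
Sat(done & ~halt) = {Err, Retry}
E[(done & ~halt) U halt]: least fixpoint, start Z0 = Sat(halt) = {Reset, Hold}, add states in Sat(done & ~halt) with some successor in Z. Z1 = {Reset, Retry, Hold}; fixed.
Sat(E[(done & ~halt) U halt]) = {Reset, Retry, Hold}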